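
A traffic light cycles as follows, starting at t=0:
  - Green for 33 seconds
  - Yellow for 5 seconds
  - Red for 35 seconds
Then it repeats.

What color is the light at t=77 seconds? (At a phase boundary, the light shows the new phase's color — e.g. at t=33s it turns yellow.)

Answer: green

Derivation:
Cycle length = 33 + 5 + 35 = 73s
t = 77, phase_t = 77 mod 73 = 4
4 < 33 (green end) → GREEN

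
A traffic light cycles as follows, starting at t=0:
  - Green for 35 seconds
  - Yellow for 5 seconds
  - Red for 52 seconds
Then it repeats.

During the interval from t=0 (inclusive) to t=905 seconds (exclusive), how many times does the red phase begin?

Cycle = 35+5+52 = 92s
red phase starts at t = k*92 + 40 for k=0,1,2,...
Need k*92+40 < 905 → k < 9.402
k ∈ {0, ..., 9} → 10 starts

Answer: 10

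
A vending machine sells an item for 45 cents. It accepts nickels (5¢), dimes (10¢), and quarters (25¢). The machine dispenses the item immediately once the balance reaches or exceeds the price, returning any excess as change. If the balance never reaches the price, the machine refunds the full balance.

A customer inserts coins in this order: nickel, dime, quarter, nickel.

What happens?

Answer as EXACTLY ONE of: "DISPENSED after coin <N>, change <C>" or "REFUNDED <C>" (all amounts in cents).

Price: 45¢
Coin 1 (nickel, 5¢): balance = 5¢
Coin 2 (dime, 10¢): balance = 15¢
Coin 3 (quarter, 25¢): balance = 40¢
Coin 4 (nickel, 5¢): balance = 45¢
  → balance >= price → DISPENSE, change = 45 - 45 = 0¢

Answer: DISPENSED after coin 4, change 0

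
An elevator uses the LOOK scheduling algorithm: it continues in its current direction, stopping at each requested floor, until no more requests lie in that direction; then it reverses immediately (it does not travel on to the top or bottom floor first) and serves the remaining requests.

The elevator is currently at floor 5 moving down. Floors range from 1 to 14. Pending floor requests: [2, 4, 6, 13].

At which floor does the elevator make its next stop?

Answer: 4

Derivation:
Current floor: 5, direction: down
Requests above: [6, 13]
Requests below: [2, 4]
Moving down and requests lie below → nearest below is max([2, 4]) = 4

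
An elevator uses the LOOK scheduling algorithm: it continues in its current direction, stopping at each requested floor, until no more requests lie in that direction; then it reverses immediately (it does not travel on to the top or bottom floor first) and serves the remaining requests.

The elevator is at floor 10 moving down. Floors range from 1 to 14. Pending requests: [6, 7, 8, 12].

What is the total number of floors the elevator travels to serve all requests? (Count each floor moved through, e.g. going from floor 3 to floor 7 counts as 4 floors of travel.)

Answer: 10

Derivation:
Start at floor 10 moving down, LOOK stop order: [8, 7, 6, 12]
  10 → 8: |8-10| = 2, total = 2
  8 → 7: |7-8| = 1, total = 3
  7 → 6: |6-7| = 1, total = 4
  6 → 12: |12-6| = 6, total = 10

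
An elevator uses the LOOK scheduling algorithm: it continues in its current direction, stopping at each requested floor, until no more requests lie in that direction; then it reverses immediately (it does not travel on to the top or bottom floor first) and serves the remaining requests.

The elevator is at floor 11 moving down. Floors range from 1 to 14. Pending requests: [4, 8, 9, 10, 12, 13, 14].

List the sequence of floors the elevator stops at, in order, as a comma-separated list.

Current: 11, moving DOWN
Serve below first (descending): [10, 9, 8, 4]
Then reverse, serve above (ascending): [12, 13, 14]

Answer: 10, 9, 8, 4, 12, 13, 14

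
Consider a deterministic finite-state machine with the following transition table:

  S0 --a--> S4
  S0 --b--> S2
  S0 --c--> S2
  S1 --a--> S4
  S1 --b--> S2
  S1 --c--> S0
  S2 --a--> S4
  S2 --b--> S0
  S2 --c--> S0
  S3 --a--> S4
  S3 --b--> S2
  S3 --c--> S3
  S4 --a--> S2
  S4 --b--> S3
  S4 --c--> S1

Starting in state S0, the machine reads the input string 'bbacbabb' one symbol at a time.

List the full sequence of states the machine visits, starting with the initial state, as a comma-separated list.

Start: S0
  read 'b': S0 --b--> S2
  read 'b': S2 --b--> S0
  read 'a': S0 --a--> S4
  read 'c': S4 --c--> S1
  read 'b': S1 --b--> S2
  read 'a': S2 --a--> S4
  read 'b': S4 --b--> S3
  read 'b': S3 --b--> S2

Answer: S0, S2, S0, S4, S1, S2, S4, S3, S2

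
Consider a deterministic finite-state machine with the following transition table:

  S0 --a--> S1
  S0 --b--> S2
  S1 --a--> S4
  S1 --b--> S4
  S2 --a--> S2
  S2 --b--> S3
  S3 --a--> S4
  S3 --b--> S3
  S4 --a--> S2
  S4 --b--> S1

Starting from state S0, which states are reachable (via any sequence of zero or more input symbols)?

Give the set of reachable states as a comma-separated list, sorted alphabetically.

Answer: S0, S1, S2, S3, S4

Derivation:
BFS from S0:
  visit S0: S0--a-->S1 (new), S0--b-->S2 (new)
  visit S1: S1--a-->S4 (new), S1--b-->S4 (seen)
  visit S2: S2--a-->S2 (seen), S2--b-->S3 (new)
  visit S4: S4--a-->S2 (seen), S4--b-->S1 (seen)
  visit S3: S3--a-->S4 (seen), S3--b-->S3 (seen)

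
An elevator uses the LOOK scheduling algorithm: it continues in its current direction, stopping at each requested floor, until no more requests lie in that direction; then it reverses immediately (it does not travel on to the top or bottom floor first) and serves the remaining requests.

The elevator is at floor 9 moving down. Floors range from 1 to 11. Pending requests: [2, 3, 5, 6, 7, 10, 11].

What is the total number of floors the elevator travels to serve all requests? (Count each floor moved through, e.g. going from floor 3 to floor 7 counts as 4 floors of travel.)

Start at floor 9 moving down, LOOK stop order: [7, 6, 5, 3, 2, 10, 11]
  9 → 7: |7-9| = 2, total = 2
  7 → 6: |6-7| = 1, total = 3
  6 → 5: |5-6| = 1, total = 4
  5 → 3: |3-5| = 2, total = 6
  3 → 2: |2-3| = 1, total = 7
  2 → 10: |10-2| = 8, total = 15
  10 → 11: |11-10| = 1, total = 16

Answer: 16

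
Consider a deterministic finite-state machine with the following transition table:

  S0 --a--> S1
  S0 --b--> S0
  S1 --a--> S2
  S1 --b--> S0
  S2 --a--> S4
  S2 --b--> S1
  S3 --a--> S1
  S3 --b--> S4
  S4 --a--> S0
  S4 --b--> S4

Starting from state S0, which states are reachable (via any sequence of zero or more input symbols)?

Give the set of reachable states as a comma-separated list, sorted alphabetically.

BFS from S0:
  visit S0: S0--a-->S1 (new), S0--b-->S0 (seen)
  visit S1: S1--a-->S2 (new), S1--b-->S0 (seen)
  visit S2: S2--a-->S4 (new), S2--b-->S1 (seen)
  visit S4: S4--a-->S0 (seen), S4--b-->S4 (seen)

Answer: S0, S1, S2, S4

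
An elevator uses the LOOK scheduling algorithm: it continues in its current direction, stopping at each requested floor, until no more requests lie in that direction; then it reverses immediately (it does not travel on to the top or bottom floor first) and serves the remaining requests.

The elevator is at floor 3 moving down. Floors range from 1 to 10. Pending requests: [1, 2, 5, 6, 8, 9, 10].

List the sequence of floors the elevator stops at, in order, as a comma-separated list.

Current: 3, moving DOWN
Serve below first (descending): [2, 1]
Then reverse, serve above (ascending): [5, 6, 8, 9, 10]

Answer: 2, 1, 5, 6, 8, 9, 10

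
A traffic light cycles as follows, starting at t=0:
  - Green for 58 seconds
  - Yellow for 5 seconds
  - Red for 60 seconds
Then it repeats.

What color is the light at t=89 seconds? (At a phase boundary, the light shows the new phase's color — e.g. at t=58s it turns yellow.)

Cycle length = 58 + 5 + 60 = 123s
t = 89, phase_t = 89 mod 123 = 89
89 >= 63 → RED

Answer: red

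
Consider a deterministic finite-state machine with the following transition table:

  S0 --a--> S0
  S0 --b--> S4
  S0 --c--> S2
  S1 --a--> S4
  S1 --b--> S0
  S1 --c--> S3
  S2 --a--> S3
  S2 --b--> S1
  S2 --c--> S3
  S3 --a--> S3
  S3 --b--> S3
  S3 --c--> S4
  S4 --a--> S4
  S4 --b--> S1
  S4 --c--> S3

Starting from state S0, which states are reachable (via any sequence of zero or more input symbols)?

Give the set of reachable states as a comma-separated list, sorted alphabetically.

BFS from S0:
  visit S0: S0--a-->S0 (seen), S0--b-->S4 (new), S0--c-->S2 (new)
  visit S4: S4--a-->S4 (seen), S4--b-->S1 (new), S4--c-->S3 (new)
  visit S2: S2--a-->S3 (seen), S2--b-->S1 (seen), S2--c-->S3 (seen)
  visit S1: S1--a-->S4 (seen), S1--b-->S0 (seen), S1--c-->S3 (seen)
  visit S3: S3--a-->S3 (seen), S3--b-->S3 (seen), S3--c-->S4 (seen)

Answer: S0, S1, S2, S3, S4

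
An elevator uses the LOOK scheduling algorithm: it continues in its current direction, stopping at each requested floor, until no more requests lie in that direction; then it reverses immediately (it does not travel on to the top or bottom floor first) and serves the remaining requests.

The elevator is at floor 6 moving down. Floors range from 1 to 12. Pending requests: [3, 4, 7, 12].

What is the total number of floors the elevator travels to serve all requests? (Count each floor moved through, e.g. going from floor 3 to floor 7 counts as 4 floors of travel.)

Start at floor 6 moving down, LOOK stop order: [4, 3, 7, 12]
  6 → 4: |4-6| = 2, total = 2
  4 → 3: |3-4| = 1, total = 3
  3 → 7: |7-3| = 4, total = 7
  7 → 12: |12-7| = 5, total = 12

Answer: 12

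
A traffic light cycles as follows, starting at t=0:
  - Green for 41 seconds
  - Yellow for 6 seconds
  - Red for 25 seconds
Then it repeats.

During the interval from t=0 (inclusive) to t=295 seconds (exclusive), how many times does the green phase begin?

Cycle = 41+6+25 = 72s
green phase starts at t = k*72 + 0 for k=0,1,2,...
Need k*72+0 < 295 → k < 4.097
k ∈ {0, ..., 4} → 5 starts

Answer: 5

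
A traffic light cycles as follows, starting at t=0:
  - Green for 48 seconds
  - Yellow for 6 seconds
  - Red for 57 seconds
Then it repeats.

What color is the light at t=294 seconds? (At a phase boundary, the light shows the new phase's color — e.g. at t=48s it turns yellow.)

Answer: red

Derivation:
Cycle length = 48 + 6 + 57 = 111s
t = 294, phase_t = 294 mod 111 = 72
72 >= 54 → RED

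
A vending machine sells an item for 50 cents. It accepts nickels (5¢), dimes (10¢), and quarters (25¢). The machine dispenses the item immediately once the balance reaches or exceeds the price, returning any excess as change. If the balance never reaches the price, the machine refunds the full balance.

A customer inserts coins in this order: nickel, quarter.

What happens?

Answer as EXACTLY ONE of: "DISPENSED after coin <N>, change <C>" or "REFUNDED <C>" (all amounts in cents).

Answer: REFUNDED 30

Derivation:
Price: 50¢
Coin 1 (nickel, 5¢): balance = 5¢
Coin 2 (quarter, 25¢): balance = 30¢
All coins inserted, balance 30¢ < price 50¢ → REFUND 30¢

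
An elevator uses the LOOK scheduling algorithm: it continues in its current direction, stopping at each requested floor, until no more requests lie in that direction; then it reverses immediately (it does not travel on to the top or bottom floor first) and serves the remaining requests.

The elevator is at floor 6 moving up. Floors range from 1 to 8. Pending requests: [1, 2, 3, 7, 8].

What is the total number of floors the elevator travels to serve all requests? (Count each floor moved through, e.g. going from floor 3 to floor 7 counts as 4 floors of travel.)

Answer: 9

Derivation:
Start at floor 6 moving up, LOOK stop order: [7, 8, 3, 2, 1]
  6 → 7: |7-6| = 1, total = 1
  7 → 8: |8-7| = 1, total = 2
  8 → 3: |3-8| = 5, total = 7
  3 → 2: |2-3| = 1, total = 8
  2 → 1: |1-2| = 1, total = 9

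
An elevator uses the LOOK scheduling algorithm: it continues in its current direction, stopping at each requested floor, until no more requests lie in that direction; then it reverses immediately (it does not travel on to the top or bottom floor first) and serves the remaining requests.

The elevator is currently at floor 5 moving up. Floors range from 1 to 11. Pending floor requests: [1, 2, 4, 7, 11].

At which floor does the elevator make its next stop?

Current floor: 5, direction: up
Requests above: [7, 11]
Requests below: [1, 2, 4]
Moving up and requests lie above → nearest above is min([7, 11]) = 7

Answer: 7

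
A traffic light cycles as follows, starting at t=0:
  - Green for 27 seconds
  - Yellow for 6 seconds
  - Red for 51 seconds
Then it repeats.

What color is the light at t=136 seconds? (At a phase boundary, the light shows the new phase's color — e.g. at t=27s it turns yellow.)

Cycle length = 27 + 6 + 51 = 84s
t = 136, phase_t = 136 mod 84 = 52
52 >= 33 → RED

Answer: red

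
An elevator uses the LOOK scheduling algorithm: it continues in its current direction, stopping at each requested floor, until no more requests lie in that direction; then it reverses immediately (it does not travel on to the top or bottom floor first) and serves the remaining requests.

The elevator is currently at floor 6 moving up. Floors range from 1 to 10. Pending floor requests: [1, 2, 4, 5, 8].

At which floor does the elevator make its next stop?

Current floor: 6, direction: up
Requests above: [8]
Requests below: [1, 2, 4, 5]
Moving up and requests lie above → nearest above is min([8]) = 8

Answer: 8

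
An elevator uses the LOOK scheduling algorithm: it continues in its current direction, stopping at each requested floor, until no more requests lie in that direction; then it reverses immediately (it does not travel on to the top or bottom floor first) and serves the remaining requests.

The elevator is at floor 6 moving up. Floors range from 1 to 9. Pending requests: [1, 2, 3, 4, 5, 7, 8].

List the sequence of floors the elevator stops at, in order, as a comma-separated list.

Answer: 7, 8, 5, 4, 3, 2, 1

Derivation:
Current: 6, moving UP
Serve above first (ascending): [7, 8]
Then reverse, serve below (descending): [5, 4, 3, 2, 1]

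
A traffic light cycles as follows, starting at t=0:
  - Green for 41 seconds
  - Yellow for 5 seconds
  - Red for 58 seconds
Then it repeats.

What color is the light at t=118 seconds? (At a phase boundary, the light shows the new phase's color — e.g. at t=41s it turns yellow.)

Cycle length = 41 + 5 + 58 = 104s
t = 118, phase_t = 118 mod 104 = 14
14 < 41 (green end) → GREEN

Answer: green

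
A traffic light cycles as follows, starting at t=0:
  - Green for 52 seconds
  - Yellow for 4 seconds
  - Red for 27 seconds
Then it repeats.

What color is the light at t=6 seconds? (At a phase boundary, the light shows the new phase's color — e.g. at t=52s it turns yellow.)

Cycle length = 52 + 4 + 27 = 83s
t = 6, phase_t = 6 mod 83 = 6
6 < 52 (green end) → GREEN

Answer: green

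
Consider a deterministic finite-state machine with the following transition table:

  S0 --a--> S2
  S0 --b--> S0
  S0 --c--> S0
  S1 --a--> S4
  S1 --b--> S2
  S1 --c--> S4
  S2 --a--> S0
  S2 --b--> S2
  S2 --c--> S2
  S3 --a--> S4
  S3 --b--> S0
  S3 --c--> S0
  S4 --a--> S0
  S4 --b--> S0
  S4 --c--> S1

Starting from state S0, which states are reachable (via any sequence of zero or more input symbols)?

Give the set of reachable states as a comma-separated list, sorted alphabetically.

Answer: S0, S2

Derivation:
BFS from S0:
  visit S0: S0--a-->S2 (new), S0--b-->S0 (seen), S0--c-->S0 (seen)
  visit S2: S2--a-->S0 (seen), S2--b-->S2 (seen), S2--c-->S2 (seen)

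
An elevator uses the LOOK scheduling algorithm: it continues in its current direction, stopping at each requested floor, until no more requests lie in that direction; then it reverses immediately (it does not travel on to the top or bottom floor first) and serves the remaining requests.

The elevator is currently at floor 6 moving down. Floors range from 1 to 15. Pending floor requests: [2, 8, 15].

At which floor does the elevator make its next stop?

Answer: 2

Derivation:
Current floor: 6, direction: down
Requests above: [8, 15]
Requests below: [2]
Moving down and requests lie below → nearest below is max([2]) = 2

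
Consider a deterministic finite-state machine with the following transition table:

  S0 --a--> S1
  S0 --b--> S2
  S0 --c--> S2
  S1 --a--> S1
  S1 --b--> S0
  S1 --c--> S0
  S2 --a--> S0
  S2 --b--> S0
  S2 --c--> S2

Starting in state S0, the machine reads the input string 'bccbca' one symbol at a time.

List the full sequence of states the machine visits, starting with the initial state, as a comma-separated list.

Start: S0
  read 'b': S0 --b--> S2
  read 'c': S2 --c--> S2
  read 'c': S2 --c--> S2
  read 'b': S2 --b--> S0
  read 'c': S0 --c--> S2
  read 'a': S2 --a--> S0

Answer: S0, S2, S2, S2, S0, S2, S0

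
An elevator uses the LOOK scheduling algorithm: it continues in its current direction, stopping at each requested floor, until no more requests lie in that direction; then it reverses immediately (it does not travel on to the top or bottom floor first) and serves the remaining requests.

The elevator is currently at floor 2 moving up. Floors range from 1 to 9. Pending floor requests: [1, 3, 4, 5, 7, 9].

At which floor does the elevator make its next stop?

Current floor: 2, direction: up
Requests above: [3, 4, 5, 7, 9]
Requests below: [1]
Moving up and requests lie above → nearest above is min([3, 4, 5, 7, 9]) = 3

Answer: 3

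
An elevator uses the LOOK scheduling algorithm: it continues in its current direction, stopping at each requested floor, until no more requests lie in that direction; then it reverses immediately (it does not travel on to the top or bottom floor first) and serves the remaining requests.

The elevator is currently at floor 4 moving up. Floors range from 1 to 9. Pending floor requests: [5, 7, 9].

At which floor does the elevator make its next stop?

Answer: 5

Derivation:
Current floor: 4, direction: up
Requests above: [5, 7, 9]
Requests below: []
Moving up and requests lie above → nearest above is min([5, 7, 9]) = 5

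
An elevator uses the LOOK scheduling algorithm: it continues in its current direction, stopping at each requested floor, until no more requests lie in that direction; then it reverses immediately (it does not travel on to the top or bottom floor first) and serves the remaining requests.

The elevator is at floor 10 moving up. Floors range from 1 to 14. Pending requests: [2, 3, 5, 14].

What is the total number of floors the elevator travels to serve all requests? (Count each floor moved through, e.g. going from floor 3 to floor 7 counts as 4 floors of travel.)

Start at floor 10 moving up, LOOK stop order: [14, 5, 3, 2]
  10 → 14: |14-10| = 4, total = 4
  14 → 5: |5-14| = 9, total = 13
  5 → 3: |3-5| = 2, total = 15
  3 → 2: |2-3| = 1, total = 16

Answer: 16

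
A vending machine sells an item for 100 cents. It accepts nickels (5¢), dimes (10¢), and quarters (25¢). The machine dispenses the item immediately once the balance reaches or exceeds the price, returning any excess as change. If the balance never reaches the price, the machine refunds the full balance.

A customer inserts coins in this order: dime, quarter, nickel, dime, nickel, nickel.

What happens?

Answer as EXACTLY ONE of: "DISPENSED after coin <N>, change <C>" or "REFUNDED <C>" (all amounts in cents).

Answer: REFUNDED 60

Derivation:
Price: 100¢
Coin 1 (dime, 10¢): balance = 10¢
Coin 2 (quarter, 25¢): balance = 35¢
Coin 3 (nickel, 5¢): balance = 40¢
Coin 4 (dime, 10¢): balance = 50¢
Coin 5 (nickel, 5¢): balance = 55¢
Coin 6 (nickel, 5¢): balance = 60¢
All coins inserted, balance 60¢ < price 100¢ → REFUND 60¢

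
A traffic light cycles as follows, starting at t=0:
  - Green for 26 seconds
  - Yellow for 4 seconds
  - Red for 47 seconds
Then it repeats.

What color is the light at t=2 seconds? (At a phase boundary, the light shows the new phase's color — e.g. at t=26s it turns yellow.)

Cycle length = 26 + 4 + 47 = 77s
t = 2, phase_t = 2 mod 77 = 2
2 < 26 (green end) → GREEN

Answer: green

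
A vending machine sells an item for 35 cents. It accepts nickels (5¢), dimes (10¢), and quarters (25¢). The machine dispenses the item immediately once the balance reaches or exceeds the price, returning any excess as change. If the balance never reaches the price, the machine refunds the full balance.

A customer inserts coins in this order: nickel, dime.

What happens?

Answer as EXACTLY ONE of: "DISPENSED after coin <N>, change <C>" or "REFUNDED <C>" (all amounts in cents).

Answer: REFUNDED 15

Derivation:
Price: 35¢
Coin 1 (nickel, 5¢): balance = 5¢
Coin 2 (dime, 10¢): balance = 15¢
All coins inserted, balance 15¢ < price 35¢ → REFUND 15¢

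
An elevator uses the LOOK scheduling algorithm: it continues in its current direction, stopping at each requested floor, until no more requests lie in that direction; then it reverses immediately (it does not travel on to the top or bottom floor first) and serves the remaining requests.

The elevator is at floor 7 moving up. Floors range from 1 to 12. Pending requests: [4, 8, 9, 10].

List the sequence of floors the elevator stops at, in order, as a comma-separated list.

Current: 7, moving UP
Serve above first (ascending): [8, 9, 10]
Then reverse, serve below (descending): [4]

Answer: 8, 9, 10, 4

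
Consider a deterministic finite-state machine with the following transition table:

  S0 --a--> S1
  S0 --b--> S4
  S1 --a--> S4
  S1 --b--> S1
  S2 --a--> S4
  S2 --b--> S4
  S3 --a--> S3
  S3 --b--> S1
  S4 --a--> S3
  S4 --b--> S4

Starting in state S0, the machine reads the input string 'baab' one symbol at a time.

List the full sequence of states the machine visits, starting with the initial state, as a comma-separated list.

Start: S0
  read 'b': S0 --b--> S4
  read 'a': S4 --a--> S3
  read 'a': S3 --a--> S3
  read 'b': S3 --b--> S1

Answer: S0, S4, S3, S3, S1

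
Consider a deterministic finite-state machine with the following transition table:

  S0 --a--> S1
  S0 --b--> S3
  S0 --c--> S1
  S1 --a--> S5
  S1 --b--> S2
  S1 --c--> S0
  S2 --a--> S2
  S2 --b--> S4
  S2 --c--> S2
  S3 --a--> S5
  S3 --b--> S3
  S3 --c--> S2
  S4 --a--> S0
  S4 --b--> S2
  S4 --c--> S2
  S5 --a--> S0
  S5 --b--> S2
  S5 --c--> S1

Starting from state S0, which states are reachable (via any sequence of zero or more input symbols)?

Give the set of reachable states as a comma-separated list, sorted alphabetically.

BFS from S0:
  visit S0: S0--a-->S1 (new), S0--b-->S3 (new), S0--c-->S1 (seen)
  visit S1: S1--a-->S5 (new), S1--b-->S2 (new), S1--c-->S0 (seen)
  visit S3: S3--a-->S5 (seen), S3--b-->S3 (seen), S3--c-->S2 (seen)
  visit S5: S5--a-->S0 (seen), S5--b-->S2 (seen), S5--c-->S1 (seen)
  visit S2: S2--a-->S2 (seen), S2--b-->S4 (new), S2--c-->S2 (seen)
  visit S4: S4--a-->S0 (seen), S4--b-->S2 (seen), S4--c-->S2 (seen)

Answer: S0, S1, S2, S3, S4, S5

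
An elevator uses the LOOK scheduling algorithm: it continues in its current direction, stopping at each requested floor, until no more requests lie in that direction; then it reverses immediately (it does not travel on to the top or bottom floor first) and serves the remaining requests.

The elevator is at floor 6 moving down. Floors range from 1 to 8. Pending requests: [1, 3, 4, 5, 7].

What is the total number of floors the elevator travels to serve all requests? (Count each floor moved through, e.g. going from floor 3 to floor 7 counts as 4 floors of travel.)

Answer: 11

Derivation:
Start at floor 6 moving down, LOOK stop order: [5, 4, 3, 1, 7]
  6 → 5: |5-6| = 1, total = 1
  5 → 4: |4-5| = 1, total = 2
  4 → 3: |3-4| = 1, total = 3
  3 → 1: |1-3| = 2, total = 5
  1 → 7: |7-1| = 6, total = 11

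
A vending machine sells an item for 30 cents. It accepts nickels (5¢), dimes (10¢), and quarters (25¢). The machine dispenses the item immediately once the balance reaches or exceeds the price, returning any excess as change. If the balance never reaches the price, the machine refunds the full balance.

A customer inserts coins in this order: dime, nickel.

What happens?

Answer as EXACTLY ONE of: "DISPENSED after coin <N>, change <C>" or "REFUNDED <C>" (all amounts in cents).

Answer: REFUNDED 15

Derivation:
Price: 30¢
Coin 1 (dime, 10¢): balance = 10¢
Coin 2 (nickel, 5¢): balance = 15¢
All coins inserted, balance 15¢ < price 30¢ → REFUND 15¢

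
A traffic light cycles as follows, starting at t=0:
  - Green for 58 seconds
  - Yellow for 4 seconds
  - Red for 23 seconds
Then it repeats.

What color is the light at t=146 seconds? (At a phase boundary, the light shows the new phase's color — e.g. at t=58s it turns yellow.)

Cycle length = 58 + 4 + 23 = 85s
t = 146, phase_t = 146 mod 85 = 61
58 <= 61 < 62 (yellow end) → YELLOW

Answer: yellow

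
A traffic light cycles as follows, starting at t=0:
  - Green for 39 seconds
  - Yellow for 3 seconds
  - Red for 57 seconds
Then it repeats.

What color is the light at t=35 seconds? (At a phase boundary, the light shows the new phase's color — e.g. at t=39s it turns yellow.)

Cycle length = 39 + 3 + 57 = 99s
t = 35, phase_t = 35 mod 99 = 35
35 < 39 (green end) → GREEN

Answer: green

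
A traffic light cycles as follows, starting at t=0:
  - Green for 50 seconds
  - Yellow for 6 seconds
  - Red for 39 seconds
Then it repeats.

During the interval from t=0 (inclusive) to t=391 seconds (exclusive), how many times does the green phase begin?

Answer: 5

Derivation:
Cycle = 50+6+39 = 95s
green phase starts at t = k*95 + 0 for k=0,1,2,...
Need k*95+0 < 391 → k < 4.116
k ∈ {0, ..., 4} → 5 starts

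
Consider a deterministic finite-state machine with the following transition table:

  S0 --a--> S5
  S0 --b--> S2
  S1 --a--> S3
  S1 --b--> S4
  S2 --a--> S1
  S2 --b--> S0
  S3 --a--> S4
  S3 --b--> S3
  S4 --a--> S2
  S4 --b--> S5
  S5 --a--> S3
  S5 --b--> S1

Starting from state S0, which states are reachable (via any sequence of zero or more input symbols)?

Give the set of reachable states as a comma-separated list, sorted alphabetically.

Answer: S0, S1, S2, S3, S4, S5

Derivation:
BFS from S0:
  visit S0: S0--a-->S5 (new), S0--b-->S2 (new)
  visit S5: S5--a-->S3 (new), S5--b-->S1 (new)
  visit S2: S2--a-->S1 (seen), S2--b-->S0 (seen)
  visit S3: S3--a-->S4 (new), S3--b-->S3 (seen)
  visit S1: S1--a-->S3 (seen), S1--b-->S4 (seen)
  visit S4: S4--a-->S2 (seen), S4--b-->S5 (seen)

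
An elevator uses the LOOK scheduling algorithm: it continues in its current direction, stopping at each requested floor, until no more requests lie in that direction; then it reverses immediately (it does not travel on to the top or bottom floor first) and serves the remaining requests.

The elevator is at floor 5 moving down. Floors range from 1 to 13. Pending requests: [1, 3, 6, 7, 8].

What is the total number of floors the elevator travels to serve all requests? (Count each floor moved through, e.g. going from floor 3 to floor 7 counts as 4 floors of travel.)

Answer: 11

Derivation:
Start at floor 5 moving down, LOOK stop order: [3, 1, 6, 7, 8]
  5 → 3: |3-5| = 2, total = 2
  3 → 1: |1-3| = 2, total = 4
  1 → 6: |6-1| = 5, total = 9
  6 → 7: |7-6| = 1, total = 10
  7 → 8: |8-7| = 1, total = 11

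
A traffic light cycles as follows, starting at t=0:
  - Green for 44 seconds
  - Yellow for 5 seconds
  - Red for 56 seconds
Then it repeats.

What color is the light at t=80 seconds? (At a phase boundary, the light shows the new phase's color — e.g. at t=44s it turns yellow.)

Cycle length = 44 + 5 + 56 = 105s
t = 80, phase_t = 80 mod 105 = 80
80 >= 49 → RED

Answer: red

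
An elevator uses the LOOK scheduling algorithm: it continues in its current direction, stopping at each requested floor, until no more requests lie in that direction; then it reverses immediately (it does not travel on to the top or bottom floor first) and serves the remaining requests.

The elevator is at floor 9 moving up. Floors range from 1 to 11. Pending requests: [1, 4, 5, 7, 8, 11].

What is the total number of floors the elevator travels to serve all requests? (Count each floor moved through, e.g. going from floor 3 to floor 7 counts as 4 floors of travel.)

Start at floor 9 moving up, LOOK stop order: [11, 8, 7, 5, 4, 1]
  9 → 11: |11-9| = 2, total = 2
  11 → 8: |8-11| = 3, total = 5
  8 → 7: |7-8| = 1, total = 6
  7 → 5: |5-7| = 2, total = 8
  5 → 4: |4-5| = 1, total = 9
  4 → 1: |1-4| = 3, total = 12

Answer: 12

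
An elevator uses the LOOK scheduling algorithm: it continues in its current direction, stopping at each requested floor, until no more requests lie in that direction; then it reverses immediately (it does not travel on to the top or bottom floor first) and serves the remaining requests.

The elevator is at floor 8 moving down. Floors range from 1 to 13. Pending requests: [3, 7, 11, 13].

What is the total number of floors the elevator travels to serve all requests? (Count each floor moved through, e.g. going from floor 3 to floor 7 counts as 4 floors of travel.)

Answer: 15

Derivation:
Start at floor 8 moving down, LOOK stop order: [7, 3, 11, 13]
  8 → 7: |7-8| = 1, total = 1
  7 → 3: |3-7| = 4, total = 5
  3 → 11: |11-3| = 8, total = 13
  11 → 13: |13-11| = 2, total = 15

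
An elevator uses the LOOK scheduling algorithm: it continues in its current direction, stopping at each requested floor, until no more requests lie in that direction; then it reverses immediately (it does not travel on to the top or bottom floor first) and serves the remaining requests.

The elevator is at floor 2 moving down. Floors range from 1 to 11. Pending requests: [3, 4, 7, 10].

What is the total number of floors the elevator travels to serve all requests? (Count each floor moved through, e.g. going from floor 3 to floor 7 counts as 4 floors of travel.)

Answer: 8

Derivation:
Start at floor 2 moving down, LOOK stop order: [3, 4, 7, 10]
  2 → 3: |3-2| = 1, total = 1
  3 → 4: |4-3| = 1, total = 2
  4 → 7: |7-4| = 3, total = 5
  7 → 10: |10-7| = 3, total = 8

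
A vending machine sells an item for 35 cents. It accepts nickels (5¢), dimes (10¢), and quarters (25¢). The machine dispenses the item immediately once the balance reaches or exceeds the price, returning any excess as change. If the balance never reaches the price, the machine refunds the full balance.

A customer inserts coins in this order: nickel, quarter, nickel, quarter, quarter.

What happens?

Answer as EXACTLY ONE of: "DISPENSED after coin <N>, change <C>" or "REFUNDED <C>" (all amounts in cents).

Price: 35¢
Coin 1 (nickel, 5¢): balance = 5¢
Coin 2 (quarter, 25¢): balance = 30¢
Coin 3 (nickel, 5¢): balance = 35¢
  → balance >= price → DISPENSE, change = 35 - 35 = 0¢

Answer: DISPENSED after coin 3, change 0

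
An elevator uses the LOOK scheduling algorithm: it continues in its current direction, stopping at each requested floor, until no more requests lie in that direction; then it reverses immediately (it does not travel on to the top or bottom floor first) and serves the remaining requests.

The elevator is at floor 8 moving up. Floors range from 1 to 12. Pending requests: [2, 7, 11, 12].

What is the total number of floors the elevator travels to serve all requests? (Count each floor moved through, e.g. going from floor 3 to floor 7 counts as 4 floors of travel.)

Answer: 14

Derivation:
Start at floor 8 moving up, LOOK stop order: [11, 12, 7, 2]
  8 → 11: |11-8| = 3, total = 3
  11 → 12: |12-11| = 1, total = 4
  12 → 7: |7-12| = 5, total = 9
  7 → 2: |2-7| = 5, total = 14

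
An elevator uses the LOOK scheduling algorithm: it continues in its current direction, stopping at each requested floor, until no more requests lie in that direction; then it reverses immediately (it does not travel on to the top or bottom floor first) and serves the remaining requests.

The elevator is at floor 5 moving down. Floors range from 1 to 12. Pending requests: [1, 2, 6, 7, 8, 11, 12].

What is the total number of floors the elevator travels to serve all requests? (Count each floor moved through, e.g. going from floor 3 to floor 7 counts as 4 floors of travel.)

Answer: 15

Derivation:
Start at floor 5 moving down, LOOK stop order: [2, 1, 6, 7, 8, 11, 12]
  5 → 2: |2-5| = 3, total = 3
  2 → 1: |1-2| = 1, total = 4
  1 → 6: |6-1| = 5, total = 9
  6 → 7: |7-6| = 1, total = 10
  7 → 8: |8-7| = 1, total = 11
  8 → 11: |11-8| = 3, total = 14
  11 → 12: |12-11| = 1, total = 15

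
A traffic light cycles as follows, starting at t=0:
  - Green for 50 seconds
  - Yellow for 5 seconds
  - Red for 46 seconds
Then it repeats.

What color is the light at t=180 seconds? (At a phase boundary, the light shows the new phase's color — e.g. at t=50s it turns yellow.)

Cycle length = 50 + 5 + 46 = 101s
t = 180, phase_t = 180 mod 101 = 79
79 >= 55 → RED

Answer: red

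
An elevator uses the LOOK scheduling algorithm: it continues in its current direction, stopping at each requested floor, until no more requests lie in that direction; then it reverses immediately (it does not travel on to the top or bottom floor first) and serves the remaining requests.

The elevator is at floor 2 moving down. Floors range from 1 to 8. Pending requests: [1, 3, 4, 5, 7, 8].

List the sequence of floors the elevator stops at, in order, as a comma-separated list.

Answer: 1, 3, 4, 5, 7, 8

Derivation:
Current: 2, moving DOWN
Serve below first (descending): [1]
Then reverse, serve above (ascending): [3, 4, 5, 7, 8]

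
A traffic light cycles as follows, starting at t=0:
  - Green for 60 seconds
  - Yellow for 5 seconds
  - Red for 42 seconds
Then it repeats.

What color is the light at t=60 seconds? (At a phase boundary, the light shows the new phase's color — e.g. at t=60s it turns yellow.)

Answer: yellow

Derivation:
Cycle length = 60 + 5 + 42 = 107s
t = 60, phase_t = 60 mod 107 = 60
60 <= 60 < 65 (yellow end) → YELLOW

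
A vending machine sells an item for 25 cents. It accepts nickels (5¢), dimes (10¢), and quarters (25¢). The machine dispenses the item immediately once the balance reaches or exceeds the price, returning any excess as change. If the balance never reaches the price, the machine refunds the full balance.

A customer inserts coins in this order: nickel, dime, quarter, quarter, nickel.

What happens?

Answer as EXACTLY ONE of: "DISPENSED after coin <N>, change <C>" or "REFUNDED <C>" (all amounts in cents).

Price: 25¢
Coin 1 (nickel, 5¢): balance = 5¢
Coin 2 (dime, 10¢): balance = 15¢
Coin 3 (quarter, 25¢): balance = 40¢
  → balance >= price → DISPENSE, change = 40 - 25 = 15¢

Answer: DISPENSED after coin 3, change 15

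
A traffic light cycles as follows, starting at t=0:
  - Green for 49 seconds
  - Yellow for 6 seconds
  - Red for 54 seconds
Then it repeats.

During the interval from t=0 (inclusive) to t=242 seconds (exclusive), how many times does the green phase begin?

Cycle = 49+6+54 = 109s
green phase starts at t = k*109 + 0 for k=0,1,2,...
Need k*109+0 < 242 → k < 2.220
k ∈ {0, ..., 2} → 3 starts

Answer: 3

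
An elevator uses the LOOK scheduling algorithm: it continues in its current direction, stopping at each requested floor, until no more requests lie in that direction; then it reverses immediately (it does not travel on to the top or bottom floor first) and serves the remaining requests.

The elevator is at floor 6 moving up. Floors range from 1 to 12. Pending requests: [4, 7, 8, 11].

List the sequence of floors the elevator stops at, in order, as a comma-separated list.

Answer: 7, 8, 11, 4

Derivation:
Current: 6, moving UP
Serve above first (ascending): [7, 8, 11]
Then reverse, serve below (descending): [4]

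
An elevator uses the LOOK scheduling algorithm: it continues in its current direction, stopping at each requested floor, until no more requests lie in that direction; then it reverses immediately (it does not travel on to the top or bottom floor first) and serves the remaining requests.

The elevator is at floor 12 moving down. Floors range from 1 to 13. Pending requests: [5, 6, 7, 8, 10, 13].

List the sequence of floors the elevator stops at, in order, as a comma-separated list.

Current: 12, moving DOWN
Serve below first (descending): [10, 8, 7, 6, 5]
Then reverse, serve above (ascending): [13]

Answer: 10, 8, 7, 6, 5, 13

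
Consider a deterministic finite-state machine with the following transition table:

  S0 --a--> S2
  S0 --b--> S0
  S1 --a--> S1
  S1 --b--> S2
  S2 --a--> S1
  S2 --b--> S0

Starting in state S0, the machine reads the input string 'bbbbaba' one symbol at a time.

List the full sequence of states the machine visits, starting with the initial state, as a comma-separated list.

Start: S0
  read 'b': S0 --b--> S0
  read 'b': S0 --b--> S0
  read 'b': S0 --b--> S0
  read 'b': S0 --b--> S0
  read 'a': S0 --a--> S2
  read 'b': S2 --b--> S0
  read 'a': S0 --a--> S2

Answer: S0, S0, S0, S0, S0, S2, S0, S2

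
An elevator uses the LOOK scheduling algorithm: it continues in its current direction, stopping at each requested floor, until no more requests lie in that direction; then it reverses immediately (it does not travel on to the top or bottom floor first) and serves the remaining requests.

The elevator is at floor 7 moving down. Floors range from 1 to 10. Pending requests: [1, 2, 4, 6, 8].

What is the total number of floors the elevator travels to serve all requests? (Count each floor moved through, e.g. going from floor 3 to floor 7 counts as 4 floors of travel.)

Start at floor 7 moving down, LOOK stop order: [6, 4, 2, 1, 8]
  7 → 6: |6-7| = 1, total = 1
  6 → 4: |4-6| = 2, total = 3
  4 → 2: |2-4| = 2, total = 5
  2 → 1: |1-2| = 1, total = 6
  1 → 8: |8-1| = 7, total = 13

Answer: 13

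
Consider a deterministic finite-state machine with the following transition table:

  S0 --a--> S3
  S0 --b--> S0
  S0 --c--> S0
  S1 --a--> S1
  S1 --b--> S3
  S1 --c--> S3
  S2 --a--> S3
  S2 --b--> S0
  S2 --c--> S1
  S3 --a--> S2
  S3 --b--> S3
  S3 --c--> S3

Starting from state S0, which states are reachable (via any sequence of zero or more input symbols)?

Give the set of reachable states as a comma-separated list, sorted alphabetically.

Answer: S0, S1, S2, S3

Derivation:
BFS from S0:
  visit S0: S0--a-->S3 (new), S0--b-->S0 (seen), S0--c-->S0 (seen)
  visit S3: S3--a-->S2 (new), S3--b-->S3 (seen), S3--c-->S3 (seen)
  visit S2: S2--a-->S3 (seen), S2--b-->S0 (seen), S2--c-->S1 (new)
  visit S1: S1--a-->S1 (seen), S1--b-->S3 (seen), S1--c-->S3 (seen)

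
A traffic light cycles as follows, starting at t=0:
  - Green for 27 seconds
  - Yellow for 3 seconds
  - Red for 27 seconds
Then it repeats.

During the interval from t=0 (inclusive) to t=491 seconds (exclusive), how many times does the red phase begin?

Cycle = 27+3+27 = 57s
red phase starts at t = k*57 + 30 for k=0,1,2,...
Need k*57+30 < 491 → k < 8.088
k ∈ {0, ..., 8} → 9 starts

Answer: 9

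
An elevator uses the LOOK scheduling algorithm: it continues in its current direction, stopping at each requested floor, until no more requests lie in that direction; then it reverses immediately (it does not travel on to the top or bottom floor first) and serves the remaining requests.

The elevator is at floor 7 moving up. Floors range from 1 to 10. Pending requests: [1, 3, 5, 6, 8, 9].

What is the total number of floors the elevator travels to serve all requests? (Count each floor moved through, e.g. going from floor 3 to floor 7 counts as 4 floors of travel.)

Start at floor 7 moving up, LOOK stop order: [8, 9, 6, 5, 3, 1]
  7 → 8: |8-7| = 1, total = 1
  8 → 9: |9-8| = 1, total = 2
  9 → 6: |6-9| = 3, total = 5
  6 → 5: |5-6| = 1, total = 6
  5 → 3: |3-5| = 2, total = 8
  3 → 1: |1-3| = 2, total = 10

Answer: 10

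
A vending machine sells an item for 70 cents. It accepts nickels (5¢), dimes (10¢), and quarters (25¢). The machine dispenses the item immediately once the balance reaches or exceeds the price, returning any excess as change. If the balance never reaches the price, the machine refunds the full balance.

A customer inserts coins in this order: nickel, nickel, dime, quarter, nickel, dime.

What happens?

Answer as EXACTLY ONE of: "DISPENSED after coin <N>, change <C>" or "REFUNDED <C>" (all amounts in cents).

Answer: REFUNDED 60

Derivation:
Price: 70¢
Coin 1 (nickel, 5¢): balance = 5¢
Coin 2 (nickel, 5¢): balance = 10¢
Coin 3 (dime, 10¢): balance = 20¢
Coin 4 (quarter, 25¢): balance = 45¢
Coin 5 (nickel, 5¢): balance = 50¢
Coin 6 (dime, 10¢): balance = 60¢
All coins inserted, balance 60¢ < price 70¢ → REFUND 60¢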